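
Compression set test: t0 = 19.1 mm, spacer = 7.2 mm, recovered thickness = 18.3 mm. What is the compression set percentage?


CS = (t0 - recovered) / (t0 - ts) * 100
= (19.1 - 18.3) / (19.1 - 7.2) * 100
= 0.8 / 11.9 * 100
= 6.7%

6.7%


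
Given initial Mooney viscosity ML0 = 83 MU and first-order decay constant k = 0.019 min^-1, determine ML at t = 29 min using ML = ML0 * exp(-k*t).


ML = ML0 * exp(-k * t)
ML = 83 * exp(-0.019 * 29)
ML = 83 * 0.5764
ML = 47.84 MU

47.84 MU


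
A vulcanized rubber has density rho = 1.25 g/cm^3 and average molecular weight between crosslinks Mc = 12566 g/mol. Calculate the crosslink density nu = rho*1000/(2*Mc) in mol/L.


nu = rho * 1000 / (2 * Mc)
nu = 1.25 * 1000 / (2 * 12566)
nu = 1250.0 / 25132
nu = 0.0497 mol/L

0.0497 mol/L


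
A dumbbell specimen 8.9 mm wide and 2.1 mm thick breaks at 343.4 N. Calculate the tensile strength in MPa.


Area = width * thickness = 8.9 * 2.1 = 18.69 mm^2
TS = force / area = 343.4 / 18.69 = 18.37 MPa

18.37 MPa


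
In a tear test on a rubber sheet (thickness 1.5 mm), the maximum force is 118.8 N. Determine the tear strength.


Tear strength = force / thickness
= 118.8 / 1.5
= 79.2 N/mm

79.2 N/mm


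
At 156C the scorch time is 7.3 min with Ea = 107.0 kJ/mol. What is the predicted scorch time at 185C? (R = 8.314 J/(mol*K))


Convert temperatures: T1 = 156 + 273.15 = 429.15 K, T2 = 185 + 273.15 = 458.15 K
ts2_new = 7.3 * exp(107000 / 8.314 * (1/458.15 - 1/429.15))
1/T2 - 1/T1 = -1.4750e-04
ts2_new = 1.09 min

1.09 min


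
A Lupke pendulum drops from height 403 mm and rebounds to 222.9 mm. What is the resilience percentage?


Resilience = h_rebound / h_drop * 100
= 222.9 / 403 * 100
= 55.3%

55.3%


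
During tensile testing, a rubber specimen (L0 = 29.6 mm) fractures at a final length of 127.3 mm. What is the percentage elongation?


Elongation = (Lf - L0) / L0 * 100
= (127.3 - 29.6) / 29.6 * 100
= 97.7 / 29.6 * 100
= 330.1%

330.1%


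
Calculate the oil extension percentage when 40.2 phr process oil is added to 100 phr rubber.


Oil % = oil / (100 + oil) * 100
= 40.2 / (100 + 40.2) * 100
= 40.2 / 140.2 * 100
= 28.67%

28.67%


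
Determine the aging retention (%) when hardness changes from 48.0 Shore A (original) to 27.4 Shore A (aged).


Retention = aged / original * 100
= 27.4 / 48.0 * 100
= 57.1%

57.1%


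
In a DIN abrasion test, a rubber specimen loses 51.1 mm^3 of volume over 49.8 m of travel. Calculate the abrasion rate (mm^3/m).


Rate = volume_loss / distance
= 51.1 / 49.8
= 1.026 mm^3/m

1.026 mm^3/m


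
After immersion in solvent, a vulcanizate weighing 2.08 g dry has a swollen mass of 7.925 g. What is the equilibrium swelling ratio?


Q = W_swollen / W_dry
Q = 7.925 / 2.08
Q = 3.81

Q = 3.81


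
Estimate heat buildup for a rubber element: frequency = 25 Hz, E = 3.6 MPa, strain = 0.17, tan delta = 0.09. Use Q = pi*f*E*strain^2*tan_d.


Q = pi * f * E * strain^2 * tan_d
= pi * 25 * 3.6 * 0.17^2 * 0.09
= pi * 25 * 3.6 * 0.0289 * 0.09
= 0.7354

Q = 0.7354


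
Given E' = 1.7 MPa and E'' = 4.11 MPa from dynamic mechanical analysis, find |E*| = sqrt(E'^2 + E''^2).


|E*| = sqrt(E'^2 + E''^2)
= sqrt(1.7^2 + 4.11^2)
= sqrt(2.8900 + 16.8921)
= 4.448 MPa

4.448 MPa


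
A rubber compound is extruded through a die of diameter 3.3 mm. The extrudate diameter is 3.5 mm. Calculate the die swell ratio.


Die swell ratio = D_extrudate / D_die
= 3.5 / 3.3
= 1.061

Die swell = 1.061


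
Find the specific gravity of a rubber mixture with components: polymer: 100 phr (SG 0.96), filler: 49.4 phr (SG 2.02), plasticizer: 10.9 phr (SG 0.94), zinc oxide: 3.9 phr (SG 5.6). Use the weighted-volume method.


Sum of weights = 164.2
Volume contributions:
  polymer: 100/0.96 = 104.1667
  filler: 49.4/2.02 = 24.4554
  plasticizer: 10.9/0.94 = 11.5957
  zinc oxide: 3.9/5.6 = 0.6964
Sum of volumes = 140.9143
SG = 164.2 / 140.9143 = 1.165

SG = 1.165


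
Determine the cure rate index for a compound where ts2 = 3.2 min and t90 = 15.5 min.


CRI = 100 / (t90 - ts2)
= 100 / (15.5 - 3.2)
= 100 / 12.3
= 8.13 min^-1

8.13 min^-1


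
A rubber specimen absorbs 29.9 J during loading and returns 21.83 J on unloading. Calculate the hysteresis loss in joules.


Hysteresis loss = loading - unloading
= 29.9 - 21.83
= 8.07 J

8.07 J


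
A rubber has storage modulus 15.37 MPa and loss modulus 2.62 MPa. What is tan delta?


tan delta = E'' / E'
= 2.62 / 15.37
= 0.1705

tan delta = 0.1705


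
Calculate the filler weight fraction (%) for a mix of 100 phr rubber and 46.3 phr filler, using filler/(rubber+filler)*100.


Filler % = filler / (rubber + filler) * 100
= 46.3 / (100 + 46.3) * 100
= 46.3 / 146.3 * 100
= 31.65%

31.65%


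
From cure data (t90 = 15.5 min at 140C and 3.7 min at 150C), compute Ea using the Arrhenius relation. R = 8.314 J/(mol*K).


T1 = 413.15 K, T2 = 423.15 K
1/T1 - 1/T2 = 5.7200e-05
ln(t1/t2) = ln(15.5/3.7) = 1.4325
Ea = 8.314 * 1.4325 / 5.7200e-05 = 208213.5253 J/mol
Ea = 208.21 kJ/mol

208.21 kJ/mol


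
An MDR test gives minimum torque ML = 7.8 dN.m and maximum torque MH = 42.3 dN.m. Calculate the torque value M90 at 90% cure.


M90 = ML + 0.9 * (MH - ML)
M90 = 7.8 + 0.9 * (42.3 - 7.8)
M90 = 7.8 + 0.9 * 34.5
M90 = 38.85 dN.m

38.85 dN.m


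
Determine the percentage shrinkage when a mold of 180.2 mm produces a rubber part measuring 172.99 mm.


Shrinkage = (mold - part) / mold * 100
= (180.2 - 172.99) / 180.2 * 100
= 7.21 / 180.2 * 100
= 4.0%

4.0%


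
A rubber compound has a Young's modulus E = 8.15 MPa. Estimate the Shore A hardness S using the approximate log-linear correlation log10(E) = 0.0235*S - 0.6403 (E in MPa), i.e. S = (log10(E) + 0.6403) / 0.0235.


log10(E) = 0.0235*S - 0.6403  =>  S = (log10(E) + 0.6403) / 0.0235
log10(8.15) = 0.911158
S = (0.911158 + 0.6403) / 0.0235 = 1.551458 / 0.0235
S = 66.0

Shore A = 66.0


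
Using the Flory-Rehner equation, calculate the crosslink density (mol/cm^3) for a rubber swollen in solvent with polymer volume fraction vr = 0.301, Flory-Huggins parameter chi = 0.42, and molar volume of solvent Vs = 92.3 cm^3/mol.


ln(1 - vr) = ln(1 - 0.301) = -0.3581
Numerator = -((-0.3581) + 0.301 + 0.42 * 0.301^2) = 0.0191
Denominator = 92.3 * (0.301^(1/3) - 0.301/2) = 47.9661
nu = 0.0191 / 47.9661 = 3.9720e-04 mol/cm^3

3.9720e-04 mol/cm^3


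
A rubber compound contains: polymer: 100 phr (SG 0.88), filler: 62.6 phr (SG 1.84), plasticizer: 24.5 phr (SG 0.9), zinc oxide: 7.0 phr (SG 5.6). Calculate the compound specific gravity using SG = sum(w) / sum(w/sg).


Sum of weights = 194.1
Volume contributions:
  polymer: 100/0.88 = 113.6364
  filler: 62.6/1.84 = 34.0217
  plasticizer: 24.5/0.9 = 27.2222
  zinc oxide: 7.0/5.6 = 1.2500
Sum of volumes = 176.1303
SG = 194.1 / 176.1303 = 1.102

SG = 1.102


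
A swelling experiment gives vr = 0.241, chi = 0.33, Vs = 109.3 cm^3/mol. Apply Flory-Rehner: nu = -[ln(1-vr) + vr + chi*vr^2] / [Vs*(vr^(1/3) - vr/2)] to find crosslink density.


ln(1 - vr) = ln(1 - 0.241) = -0.2758
Numerator = -((-0.2758) + 0.241 + 0.33 * 0.241^2) = 0.0156
Denominator = 109.3 * (0.241^(1/3) - 0.241/2) = 54.8477
nu = 0.0156 / 54.8477 = 2.8418e-04 mol/cm^3

2.8418e-04 mol/cm^3


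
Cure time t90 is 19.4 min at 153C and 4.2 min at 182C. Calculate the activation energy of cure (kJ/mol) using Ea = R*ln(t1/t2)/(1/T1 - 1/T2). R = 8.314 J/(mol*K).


T1 = 426.15 K, T2 = 455.15 K
1/T1 - 1/T2 = 1.4951e-04
ln(t1/t2) = ln(19.4/4.2) = 1.5302
Ea = 8.314 * 1.5302 / 1.4951e-04 = 85089.1152 J/mol
Ea = 85.09 kJ/mol

85.09 kJ/mol


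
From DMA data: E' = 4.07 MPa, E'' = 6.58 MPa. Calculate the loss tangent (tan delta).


tan delta = E'' / E'
= 6.58 / 4.07
= 1.6167

tan delta = 1.6167


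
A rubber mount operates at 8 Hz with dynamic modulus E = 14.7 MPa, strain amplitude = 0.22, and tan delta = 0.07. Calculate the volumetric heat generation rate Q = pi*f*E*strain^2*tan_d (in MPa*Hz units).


Q = pi * f * E * strain^2 * tan_d
= pi * 8 * 14.7 * 0.22^2 * 0.07
= pi * 8 * 14.7 * 0.0484 * 0.07
= 1.2517

Q = 1.2517


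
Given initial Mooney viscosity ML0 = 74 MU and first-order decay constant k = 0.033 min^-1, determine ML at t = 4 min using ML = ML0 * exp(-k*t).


ML = ML0 * exp(-k * t)
ML = 74 * exp(-0.033 * 4)
ML = 74 * 0.8763
ML = 64.85 MU

64.85 MU


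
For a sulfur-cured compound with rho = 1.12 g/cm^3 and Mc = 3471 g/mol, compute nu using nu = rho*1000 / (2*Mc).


nu = rho * 1000 / (2 * Mc)
nu = 1.12 * 1000 / (2 * 3471)
nu = 1120.0 / 6942
nu = 0.1613 mol/L

0.1613 mol/L


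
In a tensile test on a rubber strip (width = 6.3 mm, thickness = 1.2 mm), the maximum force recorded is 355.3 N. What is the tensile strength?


Area = width * thickness = 6.3 * 1.2 = 7.56 mm^2
TS = force / area = 355.3 / 7.56 = 47.0 MPa

47.0 MPa


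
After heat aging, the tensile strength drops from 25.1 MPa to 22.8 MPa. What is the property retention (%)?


Retention = aged / original * 100
= 22.8 / 25.1 * 100
= 90.8%

90.8%


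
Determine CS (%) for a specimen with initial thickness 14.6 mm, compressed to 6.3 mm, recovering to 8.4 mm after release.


CS = (t0 - recovered) / (t0 - ts) * 100
= (14.6 - 8.4) / (14.6 - 6.3) * 100
= 6.2 / 8.3 * 100
= 74.7%

74.7%


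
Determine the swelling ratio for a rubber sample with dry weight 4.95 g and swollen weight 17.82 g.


Q = W_swollen / W_dry
Q = 17.82 / 4.95
Q = 3.6

Q = 3.6


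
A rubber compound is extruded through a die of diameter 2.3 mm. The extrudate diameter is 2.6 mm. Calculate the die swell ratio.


Die swell ratio = D_extrudate / D_die
= 2.6 / 2.3
= 1.13

Die swell = 1.13


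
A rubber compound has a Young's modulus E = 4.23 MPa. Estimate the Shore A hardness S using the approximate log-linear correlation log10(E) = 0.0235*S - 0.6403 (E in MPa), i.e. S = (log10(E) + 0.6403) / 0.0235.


log10(E) = 0.0235*S - 0.6403  =>  S = (log10(E) + 0.6403) / 0.0235
log10(4.23) = 0.626340
S = (0.626340 + 0.6403) / 0.0235 = 1.266640 / 0.0235
S = 53.9

Shore A = 53.9


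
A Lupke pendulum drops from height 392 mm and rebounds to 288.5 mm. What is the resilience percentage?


Resilience = h_rebound / h_drop * 100
= 288.5 / 392 * 100
= 73.6%

73.6%


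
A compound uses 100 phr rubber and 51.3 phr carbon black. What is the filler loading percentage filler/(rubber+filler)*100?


Filler % = filler / (rubber + filler) * 100
= 51.3 / (100 + 51.3) * 100
= 51.3 / 151.3 * 100
= 33.91%

33.91%


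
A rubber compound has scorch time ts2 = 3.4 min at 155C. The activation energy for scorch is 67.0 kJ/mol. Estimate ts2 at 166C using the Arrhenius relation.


Convert temperatures: T1 = 155 + 273.15 = 428.15 K, T2 = 166 + 273.15 = 439.15 K
ts2_new = 3.4 * exp(67000 / 8.314 * (1/439.15 - 1/428.15))
1/T2 - 1/T1 = -5.8504e-05
ts2_new = 2.12 min

2.12 min


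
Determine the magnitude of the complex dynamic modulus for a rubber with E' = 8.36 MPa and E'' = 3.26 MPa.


|E*| = sqrt(E'^2 + E''^2)
= sqrt(8.36^2 + 3.26^2)
= sqrt(69.8896 + 10.6276)
= 8.973 MPa

8.973 MPa


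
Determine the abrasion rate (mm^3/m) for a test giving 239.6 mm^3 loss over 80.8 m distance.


Rate = volume_loss / distance
= 239.6 / 80.8
= 2.965 mm^3/m

2.965 mm^3/m


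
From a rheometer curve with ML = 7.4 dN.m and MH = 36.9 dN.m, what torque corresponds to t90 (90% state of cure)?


M90 = ML + 0.9 * (MH - ML)
M90 = 7.4 + 0.9 * (36.9 - 7.4)
M90 = 7.4 + 0.9 * 29.5
M90 = 33.95 dN.m

33.95 dN.m


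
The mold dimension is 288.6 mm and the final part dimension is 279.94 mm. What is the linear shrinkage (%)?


Shrinkage = (mold - part) / mold * 100
= (288.6 - 279.94) / 288.6 * 100
= 8.66 / 288.6 * 100
= 3.0%

3.0%


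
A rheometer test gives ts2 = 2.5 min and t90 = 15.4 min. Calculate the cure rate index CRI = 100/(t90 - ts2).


CRI = 100 / (t90 - ts2)
= 100 / (15.4 - 2.5)
= 100 / 12.9
= 7.75 min^-1

7.75 min^-1


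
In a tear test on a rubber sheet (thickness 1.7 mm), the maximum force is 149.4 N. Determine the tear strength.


Tear strength = force / thickness
= 149.4 / 1.7
= 87.88 N/mm

87.88 N/mm


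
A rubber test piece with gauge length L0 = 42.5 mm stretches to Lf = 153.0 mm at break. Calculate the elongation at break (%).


Elongation = (Lf - L0) / L0 * 100
= (153.0 - 42.5) / 42.5 * 100
= 110.5 / 42.5 * 100
= 260.0%

260.0%


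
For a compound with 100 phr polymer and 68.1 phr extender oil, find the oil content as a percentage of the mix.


Oil % = oil / (100 + oil) * 100
= 68.1 / (100 + 68.1) * 100
= 68.1 / 168.1 * 100
= 40.51%

40.51%


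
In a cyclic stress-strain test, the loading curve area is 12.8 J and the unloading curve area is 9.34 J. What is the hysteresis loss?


Hysteresis loss = loading - unloading
= 12.8 - 9.34
= 3.46 J

3.46 J


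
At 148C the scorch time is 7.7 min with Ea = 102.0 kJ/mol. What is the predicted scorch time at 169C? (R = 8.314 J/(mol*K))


Convert temperatures: T1 = 148 + 273.15 = 421.15 K, T2 = 169 + 273.15 = 442.15 K
ts2_new = 7.7 * exp(102000 / 8.314 * (1/442.15 - 1/421.15))
1/T2 - 1/T1 = -1.1278e-04
ts2_new = 1.93 min

1.93 min


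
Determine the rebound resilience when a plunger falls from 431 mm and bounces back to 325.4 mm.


Resilience = h_rebound / h_drop * 100
= 325.4 / 431 * 100
= 75.5%

75.5%


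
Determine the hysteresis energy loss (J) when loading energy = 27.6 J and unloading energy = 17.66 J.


Hysteresis loss = loading - unloading
= 27.6 - 17.66
= 9.94 J

9.94 J


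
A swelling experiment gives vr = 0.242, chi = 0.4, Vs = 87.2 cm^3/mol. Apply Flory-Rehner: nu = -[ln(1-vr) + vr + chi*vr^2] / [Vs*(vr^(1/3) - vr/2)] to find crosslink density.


ln(1 - vr) = ln(1 - 0.242) = -0.2771
Numerator = -((-0.2771) + 0.242 + 0.4 * 0.242^2) = 0.0116
Denominator = 87.2 * (0.242^(1/3) - 0.242/2) = 43.7890
nu = 0.0116 / 43.7890 = 2.6596e-04 mol/cm^3

2.6596e-04 mol/cm^3


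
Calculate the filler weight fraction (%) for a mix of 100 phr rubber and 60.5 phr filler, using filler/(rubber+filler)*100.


Filler % = filler / (rubber + filler) * 100
= 60.5 / (100 + 60.5) * 100
= 60.5 / 160.5 * 100
= 37.69%

37.69%


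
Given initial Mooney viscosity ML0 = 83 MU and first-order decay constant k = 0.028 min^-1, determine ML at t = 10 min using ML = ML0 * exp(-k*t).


ML = ML0 * exp(-k * t)
ML = 83 * exp(-0.028 * 10)
ML = 83 * 0.7558
ML = 62.73 MU

62.73 MU


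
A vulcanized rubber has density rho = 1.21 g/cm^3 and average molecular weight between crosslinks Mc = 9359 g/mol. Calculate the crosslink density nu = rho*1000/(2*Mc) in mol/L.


nu = rho * 1000 / (2 * Mc)
nu = 1.21 * 1000 / (2 * 9359)
nu = 1210.0 / 18718
nu = 0.0646 mol/L

0.0646 mol/L


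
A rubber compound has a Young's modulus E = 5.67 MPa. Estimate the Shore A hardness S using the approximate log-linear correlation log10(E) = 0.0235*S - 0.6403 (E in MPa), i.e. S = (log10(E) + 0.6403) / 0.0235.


log10(E) = 0.0235*S - 0.6403  =>  S = (log10(E) + 0.6403) / 0.0235
log10(5.67) = 0.753583
S = (0.753583 + 0.6403) / 0.0235 = 1.393883 / 0.0235
S = 59.3

Shore A = 59.3


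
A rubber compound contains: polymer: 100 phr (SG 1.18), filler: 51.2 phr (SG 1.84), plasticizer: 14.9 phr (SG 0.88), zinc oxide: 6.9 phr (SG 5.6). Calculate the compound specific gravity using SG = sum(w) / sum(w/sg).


Sum of weights = 173.0
Volume contributions:
  polymer: 100/1.18 = 84.7458
  filler: 51.2/1.84 = 27.8261
  plasticizer: 14.9/0.88 = 16.9318
  zinc oxide: 6.9/5.6 = 1.2321
Sum of volumes = 130.7358
SG = 173.0 / 130.7358 = 1.323

SG = 1.323


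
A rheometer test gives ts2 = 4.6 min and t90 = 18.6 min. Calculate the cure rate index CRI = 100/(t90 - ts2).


CRI = 100 / (t90 - ts2)
= 100 / (18.6 - 4.6)
= 100 / 14.0
= 7.14 min^-1

7.14 min^-1


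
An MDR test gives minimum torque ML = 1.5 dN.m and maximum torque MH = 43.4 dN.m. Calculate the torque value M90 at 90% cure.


M90 = ML + 0.9 * (MH - ML)
M90 = 1.5 + 0.9 * (43.4 - 1.5)
M90 = 1.5 + 0.9 * 41.9
M90 = 39.21 dN.m

39.21 dN.m


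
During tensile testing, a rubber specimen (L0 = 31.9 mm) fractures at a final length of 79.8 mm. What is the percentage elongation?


Elongation = (Lf - L0) / L0 * 100
= (79.8 - 31.9) / 31.9 * 100
= 47.9 / 31.9 * 100
= 150.2%

150.2%


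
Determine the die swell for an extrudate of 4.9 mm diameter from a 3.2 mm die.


Die swell ratio = D_extrudate / D_die
= 4.9 / 3.2
= 1.531

Die swell = 1.531


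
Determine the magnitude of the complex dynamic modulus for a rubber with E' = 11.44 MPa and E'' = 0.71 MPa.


|E*| = sqrt(E'^2 + E''^2)
= sqrt(11.44^2 + 0.71^2)
= sqrt(130.8736 + 0.5041)
= 11.462 MPa

11.462 MPa


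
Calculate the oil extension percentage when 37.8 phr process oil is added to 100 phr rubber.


Oil % = oil / (100 + oil) * 100
= 37.8 / (100 + 37.8) * 100
= 37.8 / 137.8 * 100
= 27.43%

27.43%


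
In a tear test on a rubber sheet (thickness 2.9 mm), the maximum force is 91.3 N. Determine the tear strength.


Tear strength = force / thickness
= 91.3 / 2.9
= 31.48 N/mm

31.48 N/mm


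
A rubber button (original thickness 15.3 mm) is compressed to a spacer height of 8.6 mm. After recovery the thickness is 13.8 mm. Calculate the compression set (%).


CS = (t0 - recovered) / (t0 - ts) * 100
= (15.3 - 13.8) / (15.3 - 8.6) * 100
= 1.5 / 6.7 * 100
= 22.4%

22.4%


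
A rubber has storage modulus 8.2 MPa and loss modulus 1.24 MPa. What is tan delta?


tan delta = E'' / E'
= 1.24 / 8.2
= 0.1512

tan delta = 0.1512


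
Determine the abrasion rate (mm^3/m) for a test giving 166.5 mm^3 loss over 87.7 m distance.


Rate = volume_loss / distance
= 166.5 / 87.7
= 1.899 mm^3/m

1.899 mm^3/m


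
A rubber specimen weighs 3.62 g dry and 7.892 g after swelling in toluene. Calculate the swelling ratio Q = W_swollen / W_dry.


Q = W_swollen / W_dry
Q = 7.892 / 3.62
Q = 2.18

Q = 2.18


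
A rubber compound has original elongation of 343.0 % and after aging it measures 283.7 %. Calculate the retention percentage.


Retention = aged / original * 100
= 283.7 / 343.0 * 100
= 82.7%

82.7%


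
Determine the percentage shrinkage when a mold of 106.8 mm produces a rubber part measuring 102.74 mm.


Shrinkage = (mold - part) / mold * 100
= (106.8 - 102.74) / 106.8 * 100
= 4.06 / 106.8 * 100
= 3.8%

3.8%


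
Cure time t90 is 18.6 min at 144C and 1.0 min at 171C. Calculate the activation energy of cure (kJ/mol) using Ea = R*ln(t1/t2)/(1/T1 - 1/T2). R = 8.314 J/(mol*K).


T1 = 417.15 K, T2 = 444.15 K
1/T1 - 1/T2 = 1.4573e-04
ln(t1/t2) = ln(18.6/1.0) = 2.9232
Ea = 8.314 * 2.9232 / 1.4573e-04 = 166771.1765 J/mol
Ea = 166.77 kJ/mol

166.77 kJ/mol


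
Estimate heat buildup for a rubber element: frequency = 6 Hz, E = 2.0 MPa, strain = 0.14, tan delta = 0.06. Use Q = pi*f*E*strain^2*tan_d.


Q = pi * f * E * strain^2 * tan_d
= pi * 6 * 2.0 * 0.14^2 * 0.06
= pi * 6 * 2.0 * 0.0196 * 0.06
= 0.0443

Q = 0.0443


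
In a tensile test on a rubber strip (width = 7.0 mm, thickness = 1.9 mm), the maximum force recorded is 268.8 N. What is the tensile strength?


Area = width * thickness = 7.0 * 1.9 = 13.3 mm^2
TS = force / area = 268.8 / 13.3 = 20.21 MPa

20.21 MPa


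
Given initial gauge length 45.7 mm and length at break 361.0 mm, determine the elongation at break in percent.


Elongation = (Lf - L0) / L0 * 100
= (361.0 - 45.7) / 45.7 * 100
= 315.3 / 45.7 * 100
= 689.9%

689.9%


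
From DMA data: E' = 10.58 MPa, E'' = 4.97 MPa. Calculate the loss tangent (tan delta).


tan delta = E'' / E'
= 4.97 / 10.58
= 0.4698

tan delta = 0.4698


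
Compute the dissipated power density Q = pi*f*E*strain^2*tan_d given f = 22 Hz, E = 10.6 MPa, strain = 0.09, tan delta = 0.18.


Q = pi * f * E * strain^2 * tan_d
= pi * 22 * 10.6 * 0.09^2 * 0.18
= pi * 22 * 10.6 * 0.0081 * 0.18
= 1.0682

Q = 1.0682


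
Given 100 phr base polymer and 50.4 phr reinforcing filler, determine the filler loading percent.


Filler % = filler / (rubber + filler) * 100
= 50.4 / (100 + 50.4) * 100
= 50.4 / 150.4 * 100
= 33.51%

33.51%


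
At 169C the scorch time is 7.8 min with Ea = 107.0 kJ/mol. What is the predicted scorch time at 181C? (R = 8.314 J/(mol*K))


Convert temperatures: T1 = 169 + 273.15 = 442.15 K, T2 = 181 + 273.15 = 454.15 K
ts2_new = 7.8 * exp(107000 / 8.314 * (1/454.15 - 1/442.15))
1/T2 - 1/T1 = -5.9760e-05
ts2_new = 3.61 min

3.61 min


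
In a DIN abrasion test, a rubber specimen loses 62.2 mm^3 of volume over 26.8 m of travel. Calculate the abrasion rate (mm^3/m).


Rate = volume_loss / distance
= 62.2 / 26.8
= 2.321 mm^3/m

2.321 mm^3/m


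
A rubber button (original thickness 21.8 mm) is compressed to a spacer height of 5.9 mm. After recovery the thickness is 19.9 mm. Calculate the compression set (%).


CS = (t0 - recovered) / (t0 - ts) * 100
= (21.8 - 19.9) / (21.8 - 5.9) * 100
= 1.9 / 15.9 * 100
= 11.9%

11.9%


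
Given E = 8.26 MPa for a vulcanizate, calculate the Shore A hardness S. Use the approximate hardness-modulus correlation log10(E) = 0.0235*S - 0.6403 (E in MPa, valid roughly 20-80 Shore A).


log10(E) = 0.0235*S - 0.6403  =>  S = (log10(E) + 0.6403) / 0.0235
log10(8.26) = 0.916980
S = (0.916980 + 0.6403) / 0.0235 = 1.557280 / 0.0235
S = 66.3

Shore A = 66.3


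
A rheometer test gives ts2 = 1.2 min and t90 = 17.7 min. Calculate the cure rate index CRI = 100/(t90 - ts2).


CRI = 100 / (t90 - ts2)
= 100 / (17.7 - 1.2)
= 100 / 16.5
= 6.06 min^-1

6.06 min^-1


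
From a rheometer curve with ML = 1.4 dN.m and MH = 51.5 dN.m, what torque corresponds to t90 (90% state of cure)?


M90 = ML + 0.9 * (MH - ML)
M90 = 1.4 + 0.9 * (51.5 - 1.4)
M90 = 1.4 + 0.9 * 50.1
M90 = 46.49 dN.m

46.49 dN.m


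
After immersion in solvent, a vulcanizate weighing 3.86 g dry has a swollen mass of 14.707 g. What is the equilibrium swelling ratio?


Q = W_swollen / W_dry
Q = 14.707 / 3.86
Q = 3.81

Q = 3.81


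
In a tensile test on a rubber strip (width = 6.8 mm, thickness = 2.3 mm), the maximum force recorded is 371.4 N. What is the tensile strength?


Area = width * thickness = 6.8 * 2.3 = 15.64 mm^2
TS = force / area = 371.4 / 15.64 = 23.75 MPa

23.75 MPa


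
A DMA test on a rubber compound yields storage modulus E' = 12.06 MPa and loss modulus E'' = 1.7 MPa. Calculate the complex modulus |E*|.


|E*| = sqrt(E'^2 + E''^2)
= sqrt(12.06^2 + 1.7^2)
= sqrt(145.4436 + 2.8900)
= 12.179 MPa

12.179 MPa


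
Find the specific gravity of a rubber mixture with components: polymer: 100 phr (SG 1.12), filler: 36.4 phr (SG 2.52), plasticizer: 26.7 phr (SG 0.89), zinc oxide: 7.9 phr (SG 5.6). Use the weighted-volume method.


Sum of weights = 171.0
Volume contributions:
  polymer: 100/1.12 = 89.2857
  filler: 36.4/2.52 = 14.4444
  plasticizer: 26.7/0.89 = 30.0000
  zinc oxide: 7.9/5.6 = 1.4107
Sum of volumes = 135.1409
SG = 171.0 / 135.1409 = 1.265

SG = 1.265


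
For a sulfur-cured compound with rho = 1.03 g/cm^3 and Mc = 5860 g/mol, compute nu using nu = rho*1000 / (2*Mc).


nu = rho * 1000 / (2 * Mc)
nu = 1.03 * 1000 / (2 * 5860)
nu = 1030.0 / 11720
nu = 0.0879 mol/L

0.0879 mol/L


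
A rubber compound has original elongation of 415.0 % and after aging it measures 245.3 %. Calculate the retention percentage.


Retention = aged / original * 100
= 245.3 / 415.0 * 100
= 59.1%

59.1%


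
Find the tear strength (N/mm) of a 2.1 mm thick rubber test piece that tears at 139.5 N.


Tear strength = force / thickness
= 139.5 / 2.1
= 66.43 N/mm

66.43 N/mm


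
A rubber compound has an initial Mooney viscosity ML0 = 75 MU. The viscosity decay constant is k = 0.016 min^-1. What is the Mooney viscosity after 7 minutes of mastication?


ML = ML0 * exp(-k * t)
ML = 75 * exp(-0.016 * 7)
ML = 75 * 0.8940
ML = 67.05 MU

67.05 MU


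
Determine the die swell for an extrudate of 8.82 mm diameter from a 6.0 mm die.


Die swell ratio = D_extrudate / D_die
= 8.82 / 6.0
= 1.47

Die swell = 1.47


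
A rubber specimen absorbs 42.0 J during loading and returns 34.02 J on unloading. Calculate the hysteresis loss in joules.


Hysteresis loss = loading - unloading
= 42.0 - 34.02
= 7.98 J

7.98 J


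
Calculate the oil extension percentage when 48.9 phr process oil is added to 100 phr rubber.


Oil % = oil / (100 + oil) * 100
= 48.9 / (100 + 48.9) * 100
= 48.9 / 148.9 * 100
= 32.84%

32.84%


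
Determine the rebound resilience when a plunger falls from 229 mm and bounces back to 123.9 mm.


Resilience = h_rebound / h_drop * 100
= 123.9 / 229 * 100
= 54.1%

54.1%


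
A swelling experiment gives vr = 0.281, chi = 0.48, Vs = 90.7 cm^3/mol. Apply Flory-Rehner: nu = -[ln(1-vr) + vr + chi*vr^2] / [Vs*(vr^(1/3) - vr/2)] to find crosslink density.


ln(1 - vr) = ln(1 - 0.281) = -0.3299
Numerator = -((-0.3299) + 0.281 + 0.48 * 0.281^2) = 0.0110
Denominator = 90.7 * (0.281^(1/3) - 0.281/2) = 46.6643
nu = 0.0110 / 46.6643 = 2.3557e-04 mol/cm^3

2.3557e-04 mol/cm^3


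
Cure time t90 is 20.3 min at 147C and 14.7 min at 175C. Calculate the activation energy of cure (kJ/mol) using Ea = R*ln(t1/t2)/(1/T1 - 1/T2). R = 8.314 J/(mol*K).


T1 = 420.15 K, T2 = 448.15 K
1/T1 - 1/T2 = 1.4871e-04
ln(t1/t2) = ln(20.3/14.7) = 0.3228
Ea = 8.314 * 0.3228 / 1.4871e-04 = 18045.8559 J/mol
Ea = 18.05 kJ/mol

18.05 kJ/mol


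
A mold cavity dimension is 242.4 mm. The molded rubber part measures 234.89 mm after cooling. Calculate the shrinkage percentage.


Shrinkage = (mold - part) / mold * 100
= (242.4 - 234.89) / 242.4 * 100
= 7.51 / 242.4 * 100
= 3.1%

3.1%


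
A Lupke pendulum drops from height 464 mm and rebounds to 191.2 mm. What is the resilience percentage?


Resilience = h_rebound / h_drop * 100
= 191.2 / 464 * 100
= 41.2%

41.2%


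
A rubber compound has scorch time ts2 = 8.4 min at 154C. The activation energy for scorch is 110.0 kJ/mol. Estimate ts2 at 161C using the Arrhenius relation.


Convert temperatures: T1 = 154 + 273.15 = 427.15 K, T2 = 161 + 273.15 = 434.15 K
ts2_new = 8.4 * exp(110000 / 8.314 * (1/434.15 - 1/427.15))
1/T2 - 1/T1 = -3.7747e-05
ts2_new = 5.1 min

5.1 min


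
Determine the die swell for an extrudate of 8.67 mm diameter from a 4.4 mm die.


Die swell ratio = D_extrudate / D_die
= 8.67 / 4.4
= 1.97

Die swell = 1.97


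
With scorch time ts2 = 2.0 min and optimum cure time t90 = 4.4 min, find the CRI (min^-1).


CRI = 100 / (t90 - ts2)
= 100 / (4.4 - 2.0)
= 100 / 2.4
= 41.67 min^-1

41.67 min^-1


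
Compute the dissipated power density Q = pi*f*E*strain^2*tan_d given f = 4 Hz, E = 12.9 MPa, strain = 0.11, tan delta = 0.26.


Q = pi * f * E * strain^2 * tan_d
= pi * 4 * 12.9 * 0.11^2 * 0.26
= pi * 4 * 12.9 * 0.0121 * 0.26
= 0.5100

Q = 0.5100


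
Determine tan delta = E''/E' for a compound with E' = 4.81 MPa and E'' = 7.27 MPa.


tan delta = E'' / E'
= 7.27 / 4.81
= 1.5114

tan delta = 1.5114


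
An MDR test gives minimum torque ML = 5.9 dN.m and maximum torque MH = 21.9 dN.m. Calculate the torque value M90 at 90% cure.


M90 = ML + 0.9 * (MH - ML)
M90 = 5.9 + 0.9 * (21.9 - 5.9)
M90 = 5.9 + 0.9 * 16.0
M90 = 20.3 dN.m

20.3 dN.m


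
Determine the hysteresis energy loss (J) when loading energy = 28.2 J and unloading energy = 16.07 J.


Hysteresis loss = loading - unloading
= 28.2 - 16.07
= 12.13 J

12.13 J


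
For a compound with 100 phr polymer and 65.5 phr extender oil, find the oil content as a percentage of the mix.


Oil % = oil / (100 + oil) * 100
= 65.5 / (100 + 65.5) * 100
= 65.5 / 165.5 * 100
= 39.58%

39.58%


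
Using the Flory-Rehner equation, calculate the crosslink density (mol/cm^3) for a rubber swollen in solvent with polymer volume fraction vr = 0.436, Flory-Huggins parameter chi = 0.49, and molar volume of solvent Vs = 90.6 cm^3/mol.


ln(1 - vr) = ln(1 - 0.436) = -0.5727
Numerator = -((-0.5727) + 0.436 + 0.49 * 0.436^2) = 0.0436
Denominator = 90.6 * (0.436^(1/3) - 0.436/2) = 48.9492
nu = 0.0436 / 48.9492 = 8.8978e-04 mol/cm^3

8.8978e-04 mol/cm^3


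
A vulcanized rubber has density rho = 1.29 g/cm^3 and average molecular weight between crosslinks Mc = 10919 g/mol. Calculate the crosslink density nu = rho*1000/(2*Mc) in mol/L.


nu = rho * 1000 / (2 * Mc)
nu = 1.29 * 1000 / (2 * 10919)
nu = 1290.0 / 21838
nu = 0.0591 mol/L

0.0591 mol/L


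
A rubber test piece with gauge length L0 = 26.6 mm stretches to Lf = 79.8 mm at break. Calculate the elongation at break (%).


Elongation = (Lf - L0) / L0 * 100
= (79.8 - 26.6) / 26.6 * 100
= 53.2 / 26.6 * 100
= 200.0%

200.0%


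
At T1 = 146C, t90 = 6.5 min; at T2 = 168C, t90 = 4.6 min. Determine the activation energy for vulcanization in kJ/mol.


T1 = 419.15 K, T2 = 441.15 K
1/T1 - 1/T2 = 1.1898e-04
ln(t1/t2) = ln(6.5/4.6) = 0.3457
Ea = 8.314 * 0.3457 / 1.1898e-04 = 24160.1763 J/mol
Ea = 24.16 kJ/mol

24.16 kJ/mol


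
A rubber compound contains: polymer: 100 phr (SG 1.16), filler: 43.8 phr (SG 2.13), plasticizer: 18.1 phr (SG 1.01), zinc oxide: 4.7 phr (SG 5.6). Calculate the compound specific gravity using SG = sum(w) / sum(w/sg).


Sum of weights = 166.6
Volume contributions:
  polymer: 100/1.16 = 86.2069
  filler: 43.8/2.13 = 20.5634
  plasticizer: 18.1/1.01 = 17.9208
  zinc oxide: 4.7/5.6 = 0.8393
Sum of volumes = 125.5304
SG = 166.6 / 125.5304 = 1.327

SG = 1.327


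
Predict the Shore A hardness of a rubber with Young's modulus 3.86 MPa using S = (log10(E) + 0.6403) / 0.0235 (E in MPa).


log10(E) = 0.0235*S - 0.6403  =>  S = (log10(E) + 0.6403) / 0.0235
log10(3.86) = 0.586587
S = (0.586587 + 0.6403) / 0.0235 = 1.226887 / 0.0235
S = 52.2

Shore A = 52.2


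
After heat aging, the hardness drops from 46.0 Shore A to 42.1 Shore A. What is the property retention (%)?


Retention = aged / original * 100
= 42.1 / 46.0 * 100
= 91.5%

91.5%


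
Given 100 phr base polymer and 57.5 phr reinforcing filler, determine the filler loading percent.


Filler % = filler / (rubber + filler) * 100
= 57.5 / (100 + 57.5) * 100
= 57.5 / 157.5 * 100
= 36.51%

36.51%


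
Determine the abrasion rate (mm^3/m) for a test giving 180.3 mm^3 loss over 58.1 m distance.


Rate = volume_loss / distance
= 180.3 / 58.1
= 3.103 mm^3/m

3.103 mm^3/m


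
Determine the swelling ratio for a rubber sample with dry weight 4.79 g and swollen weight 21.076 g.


Q = W_swollen / W_dry
Q = 21.076 / 4.79
Q = 4.4

Q = 4.4


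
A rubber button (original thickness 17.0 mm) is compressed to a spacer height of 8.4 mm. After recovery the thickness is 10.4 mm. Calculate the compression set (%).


CS = (t0 - recovered) / (t0 - ts) * 100
= (17.0 - 10.4) / (17.0 - 8.4) * 100
= 6.6 / 8.6 * 100
= 76.7%

76.7%


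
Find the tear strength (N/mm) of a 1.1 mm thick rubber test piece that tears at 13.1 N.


Tear strength = force / thickness
= 13.1 / 1.1
= 11.91 N/mm

11.91 N/mm


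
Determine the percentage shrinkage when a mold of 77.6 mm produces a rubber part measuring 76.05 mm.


Shrinkage = (mold - part) / mold * 100
= (77.6 - 76.05) / 77.6 * 100
= 1.55 / 77.6 * 100
= 2.0%

2.0%


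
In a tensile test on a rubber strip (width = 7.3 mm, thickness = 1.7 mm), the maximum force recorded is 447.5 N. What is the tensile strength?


Area = width * thickness = 7.3 * 1.7 = 12.41 mm^2
TS = force / area = 447.5 / 12.41 = 36.06 MPa

36.06 MPa


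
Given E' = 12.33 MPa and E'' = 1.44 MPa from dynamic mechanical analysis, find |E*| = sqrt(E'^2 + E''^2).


|E*| = sqrt(E'^2 + E''^2)
= sqrt(12.33^2 + 1.44^2)
= sqrt(152.0289 + 2.0736)
= 12.414 MPa

12.414 MPa


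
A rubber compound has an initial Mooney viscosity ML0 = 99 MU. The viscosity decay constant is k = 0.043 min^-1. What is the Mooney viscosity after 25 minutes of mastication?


ML = ML0 * exp(-k * t)
ML = 99 * exp(-0.043 * 25)
ML = 99 * 0.3413
ML = 33.79 MU

33.79 MU


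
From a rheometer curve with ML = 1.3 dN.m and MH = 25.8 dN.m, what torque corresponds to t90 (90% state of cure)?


M90 = ML + 0.9 * (MH - ML)
M90 = 1.3 + 0.9 * (25.8 - 1.3)
M90 = 1.3 + 0.9 * 24.5
M90 = 23.35 dN.m

23.35 dN.m


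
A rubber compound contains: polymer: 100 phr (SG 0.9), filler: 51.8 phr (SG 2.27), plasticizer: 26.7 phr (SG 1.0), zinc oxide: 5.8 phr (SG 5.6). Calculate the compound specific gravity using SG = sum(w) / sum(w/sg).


Sum of weights = 184.3
Volume contributions:
  polymer: 100/0.9 = 111.1111
  filler: 51.8/2.27 = 22.8194
  plasticizer: 26.7/1.0 = 26.7000
  zinc oxide: 5.8/5.6 = 1.0357
Sum of volumes = 161.6662
SG = 184.3 / 161.6662 = 1.14

SG = 1.14


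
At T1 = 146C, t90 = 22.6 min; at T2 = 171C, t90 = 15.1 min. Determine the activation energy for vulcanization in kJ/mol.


T1 = 419.15 K, T2 = 444.15 K
1/T1 - 1/T2 = 1.3429e-04
ln(t1/t2) = ln(22.6/15.1) = 0.4033
Ea = 8.314 * 0.4033 / 1.3429e-04 = 24966.0068 J/mol
Ea = 24.97 kJ/mol

24.97 kJ/mol


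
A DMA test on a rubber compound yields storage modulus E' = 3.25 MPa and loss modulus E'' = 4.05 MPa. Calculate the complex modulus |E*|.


|E*| = sqrt(E'^2 + E''^2)
= sqrt(3.25^2 + 4.05^2)
= sqrt(10.5625 + 16.4025)
= 5.193 MPa

5.193 MPa


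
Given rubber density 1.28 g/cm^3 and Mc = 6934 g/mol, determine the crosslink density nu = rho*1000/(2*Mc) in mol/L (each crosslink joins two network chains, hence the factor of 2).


nu = rho * 1000 / (2 * Mc)
nu = 1.28 * 1000 / (2 * 6934)
nu = 1280.0 / 13868
nu = 0.0923 mol/L

0.0923 mol/L


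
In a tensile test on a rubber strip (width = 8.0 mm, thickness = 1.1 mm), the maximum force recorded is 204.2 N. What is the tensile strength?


Area = width * thickness = 8.0 * 1.1 = 8.8 mm^2
TS = force / area = 204.2 / 8.8 = 23.2 MPa

23.2 MPa


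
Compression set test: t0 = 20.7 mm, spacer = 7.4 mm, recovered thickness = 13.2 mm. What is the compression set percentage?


CS = (t0 - recovered) / (t0 - ts) * 100
= (20.7 - 13.2) / (20.7 - 7.4) * 100
= 7.5 / 13.3 * 100
= 56.4%

56.4%


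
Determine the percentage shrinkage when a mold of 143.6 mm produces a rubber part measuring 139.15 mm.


Shrinkage = (mold - part) / mold * 100
= (143.6 - 139.15) / 143.6 * 100
= 4.45 / 143.6 * 100
= 3.1%

3.1%


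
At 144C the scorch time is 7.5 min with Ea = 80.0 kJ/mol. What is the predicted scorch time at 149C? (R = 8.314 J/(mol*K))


Convert temperatures: T1 = 144 + 273.15 = 417.15 K, T2 = 149 + 273.15 = 422.15 K
ts2_new = 7.5 * exp(80000 / 8.314 * (1/422.15 - 1/417.15))
1/T2 - 1/T1 = -2.8393e-05
ts2_new = 5.71 min

5.71 min


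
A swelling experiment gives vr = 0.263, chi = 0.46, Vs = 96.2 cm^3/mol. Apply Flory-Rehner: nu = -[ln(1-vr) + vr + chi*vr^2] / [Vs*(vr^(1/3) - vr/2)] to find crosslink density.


ln(1 - vr) = ln(1 - 0.263) = -0.3052
Numerator = -((-0.3052) + 0.263 + 0.46 * 0.263^2) = 0.0103
Denominator = 96.2 * (0.263^(1/3) - 0.263/2) = 48.9846
nu = 0.0103 / 48.9846 = 2.1128e-04 mol/cm^3

2.1128e-04 mol/cm^3


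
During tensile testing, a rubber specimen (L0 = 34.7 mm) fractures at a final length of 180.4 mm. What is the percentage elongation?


Elongation = (Lf - L0) / L0 * 100
= (180.4 - 34.7) / 34.7 * 100
= 145.7 / 34.7 * 100
= 419.9%

419.9%


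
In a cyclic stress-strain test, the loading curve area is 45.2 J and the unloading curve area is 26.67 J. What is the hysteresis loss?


Hysteresis loss = loading - unloading
= 45.2 - 26.67
= 18.53 J

18.53 J


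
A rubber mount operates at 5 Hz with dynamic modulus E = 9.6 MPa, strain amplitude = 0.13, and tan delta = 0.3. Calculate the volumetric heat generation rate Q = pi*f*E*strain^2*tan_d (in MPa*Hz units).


Q = pi * f * E * strain^2 * tan_d
= pi * 5 * 9.6 * 0.13^2 * 0.3
= pi * 5 * 9.6 * 0.0169 * 0.3
= 0.7645

Q = 0.7645


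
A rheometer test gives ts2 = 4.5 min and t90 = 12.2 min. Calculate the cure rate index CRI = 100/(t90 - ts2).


CRI = 100 / (t90 - ts2)
= 100 / (12.2 - 4.5)
= 100 / 7.7
= 12.99 min^-1

12.99 min^-1


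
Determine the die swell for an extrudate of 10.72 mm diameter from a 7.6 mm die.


Die swell ratio = D_extrudate / D_die
= 10.72 / 7.6
= 1.411

Die swell = 1.411


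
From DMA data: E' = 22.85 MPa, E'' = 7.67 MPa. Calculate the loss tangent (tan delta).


tan delta = E'' / E'
= 7.67 / 22.85
= 0.3357

tan delta = 0.3357


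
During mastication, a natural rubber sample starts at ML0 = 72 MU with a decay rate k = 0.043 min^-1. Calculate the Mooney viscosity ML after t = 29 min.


ML = ML0 * exp(-k * t)
ML = 72 * exp(-0.043 * 29)
ML = 72 * 0.2874
ML = 20.69 MU

20.69 MU


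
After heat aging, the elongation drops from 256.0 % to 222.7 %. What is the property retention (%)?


Retention = aged / original * 100
= 222.7 / 256.0 * 100
= 87.0%

87.0%


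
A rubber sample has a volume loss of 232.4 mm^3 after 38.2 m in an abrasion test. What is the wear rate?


Rate = volume_loss / distance
= 232.4 / 38.2
= 6.084 mm^3/m

6.084 mm^3/m


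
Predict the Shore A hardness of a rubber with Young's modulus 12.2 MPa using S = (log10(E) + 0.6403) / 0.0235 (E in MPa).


log10(E) = 0.0235*S - 0.6403  =>  S = (log10(E) + 0.6403) / 0.0235
log10(12.2) = 1.086360
S = (1.086360 + 0.6403) / 0.0235 = 1.726660 / 0.0235
S = 73.5

Shore A = 73.5


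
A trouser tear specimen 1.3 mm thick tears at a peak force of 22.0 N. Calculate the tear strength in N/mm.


Tear strength = force / thickness
= 22.0 / 1.3
= 16.92 N/mm

16.92 N/mm


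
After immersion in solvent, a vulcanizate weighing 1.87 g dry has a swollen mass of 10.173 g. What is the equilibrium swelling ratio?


Q = W_swollen / W_dry
Q = 10.173 / 1.87
Q = 5.44

Q = 5.44


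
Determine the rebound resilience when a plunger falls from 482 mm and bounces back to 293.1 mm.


Resilience = h_rebound / h_drop * 100
= 293.1 / 482 * 100
= 60.8%

60.8%


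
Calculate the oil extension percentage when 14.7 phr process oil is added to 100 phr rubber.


Oil % = oil / (100 + oil) * 100
= 14.7 / (100 + 14.7) * 100
= 14.7 / 114.7 * 100
= 12.82%

12.82%


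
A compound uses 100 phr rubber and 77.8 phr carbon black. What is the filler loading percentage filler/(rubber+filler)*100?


Filler % = filler / (rubber + filler) * 100
= 77.8 / (100 + 77.8) * 100
= 77.8 / 177.8 * 100
= 43.76%

43.76%


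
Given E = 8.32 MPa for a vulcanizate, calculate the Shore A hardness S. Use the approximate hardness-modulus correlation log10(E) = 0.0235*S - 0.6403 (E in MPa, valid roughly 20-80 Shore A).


log10(E) = 0.0235*S - 0.6403  =>  S = (log10(E) + 0.6403) / 0.0235
log10(8.32) = 0.920123
S = (0.920123 + 0.6403) / 0.0235 = 1.560423 / 0.0235
S = 66.4

Shore A = 66.4


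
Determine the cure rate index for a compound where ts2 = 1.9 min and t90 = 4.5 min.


CRI = 100 / (t90 - ts2)
= 100 / (4.5 - 1.9)
= 100 / 2.6
= 38.46 min^-1

38.46 min^-1


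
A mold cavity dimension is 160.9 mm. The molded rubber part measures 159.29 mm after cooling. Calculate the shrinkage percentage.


Shrinkage = (mold - part) / mold * 100
= (160.9 - 159.29) / 160.9 * 100
= 1.61 / 160.9 * 100
= 1.0%

1.0%


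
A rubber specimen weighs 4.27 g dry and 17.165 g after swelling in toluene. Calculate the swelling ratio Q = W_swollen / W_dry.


Q = W_swollen / W_dry
Q = 17.165 / 4.27
Q = 4.02

Q = 4.02


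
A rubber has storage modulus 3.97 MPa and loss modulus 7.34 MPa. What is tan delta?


tan delta = E'' / E'
= 7.34 / 3.97
= 1.8489

tan delta = 1.8489


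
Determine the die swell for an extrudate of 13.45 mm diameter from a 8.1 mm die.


Die swell ratio = D_extrudate / D_die
= 13.45 / 8.1
= 1.66

Die swell = 1.66


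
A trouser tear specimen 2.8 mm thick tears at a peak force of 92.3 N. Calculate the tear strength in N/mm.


Tear strength = force / thickness
= 92.3 / 2.8
= 32.96 N/mm

32.96 N/mm


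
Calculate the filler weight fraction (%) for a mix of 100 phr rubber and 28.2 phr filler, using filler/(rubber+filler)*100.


Filler % = filler / (rubber + filler) * 100
= 28.2 / (100 + 28.2) * 100
= 28.2 / 128.2 * 100
= 22.0%

22.0%
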